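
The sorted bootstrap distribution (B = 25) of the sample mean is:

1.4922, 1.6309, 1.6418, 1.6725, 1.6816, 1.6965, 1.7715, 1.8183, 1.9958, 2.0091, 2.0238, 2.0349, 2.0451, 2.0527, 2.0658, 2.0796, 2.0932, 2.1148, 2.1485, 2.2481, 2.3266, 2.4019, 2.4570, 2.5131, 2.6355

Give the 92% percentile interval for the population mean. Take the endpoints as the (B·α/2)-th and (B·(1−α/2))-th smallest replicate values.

(1.4922, 2.5131)

α = 0.08; lower rank = 25 × 0.040 = 1; upper rank = 25 × 0.960 = 24.
The 1st smallest replicate is 1.4922; the 24th is 2.5131.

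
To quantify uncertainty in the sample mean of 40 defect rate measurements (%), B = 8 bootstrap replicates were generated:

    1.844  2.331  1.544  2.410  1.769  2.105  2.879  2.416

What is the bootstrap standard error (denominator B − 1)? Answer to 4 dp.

SE* = 0.4325

Bootstrap SE is the standard deviation of the 8 replicate means.
Mean of replicates: (1.844 + 2.331 + 1.544 + 2.410 + 1.769 + 2.105 + 2.879 + 2.416) / 8 = 17.29800 / 8 = 2.16225
Sum of squared deviations: (−0.31825)² + (+0.16875)² + (−0.61825)² + (+0.24775)² + (−0.39325)² + (−0.05725)² + (+0.71675)² + (+0.25375)² = 1.30942
Variance = 1.30942 / 7 = 0.18706
SE* = √0.18706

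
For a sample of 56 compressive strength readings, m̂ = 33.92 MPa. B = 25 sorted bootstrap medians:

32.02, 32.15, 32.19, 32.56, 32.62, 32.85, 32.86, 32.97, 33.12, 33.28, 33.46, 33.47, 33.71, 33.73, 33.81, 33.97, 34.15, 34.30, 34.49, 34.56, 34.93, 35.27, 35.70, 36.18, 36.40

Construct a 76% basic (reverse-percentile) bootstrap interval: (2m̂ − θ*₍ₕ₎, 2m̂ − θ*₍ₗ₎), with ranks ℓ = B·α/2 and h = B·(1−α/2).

(32.57, 35.65)

Percentile endpoints at ranks 3 and 22: θ*₍3₎ = 32.19, θ*₍22₎ = 35.27.
Basic interval reflects these around m̂:
  lower = 2 × 33.92 − 35.27 = 32.57
  upper = 2 × 33.92 − 32.19 = 35.65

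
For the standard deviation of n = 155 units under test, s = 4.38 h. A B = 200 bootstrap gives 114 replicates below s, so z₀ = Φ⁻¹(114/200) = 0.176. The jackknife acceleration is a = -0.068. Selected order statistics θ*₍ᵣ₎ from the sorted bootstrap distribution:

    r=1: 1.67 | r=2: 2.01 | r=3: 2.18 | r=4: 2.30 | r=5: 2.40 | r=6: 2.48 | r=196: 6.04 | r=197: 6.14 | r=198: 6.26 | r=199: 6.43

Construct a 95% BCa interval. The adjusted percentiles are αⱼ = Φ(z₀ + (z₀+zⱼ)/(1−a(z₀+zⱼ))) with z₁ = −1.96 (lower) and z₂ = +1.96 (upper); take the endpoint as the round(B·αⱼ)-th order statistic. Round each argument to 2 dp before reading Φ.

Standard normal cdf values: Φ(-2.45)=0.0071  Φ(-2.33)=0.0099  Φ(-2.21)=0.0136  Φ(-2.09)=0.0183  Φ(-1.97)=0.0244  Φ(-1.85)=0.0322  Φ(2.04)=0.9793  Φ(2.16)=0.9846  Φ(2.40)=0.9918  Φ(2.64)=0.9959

(2.48, 6.04)

Lower: z₀ + z₁ = 0.176 + (-1.960) = -1.784; 1 − a(z₀+z₁) = 1 − (-0.068)(-1.784) = 0.8787; argument = 0.176 + (-1.784)/0.8787 = -1.8543 → -1.85.
α₁ = Φ(-1.85) = 0.0322; rank = round(200 × 0.0322) = 6; θ*₍6₎ = 2.48.
Upper: z₀ + z₂ = 2.136; 1 − a(z₀+z₂) = 1.1452; argument = 2.0411 → 2.04; α₂ = 0.9793; rank = 196; θ*₍196₎ = 6.04.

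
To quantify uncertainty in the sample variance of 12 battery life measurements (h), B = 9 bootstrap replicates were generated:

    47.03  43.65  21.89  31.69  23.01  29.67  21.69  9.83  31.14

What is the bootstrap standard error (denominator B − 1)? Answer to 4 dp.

SE* = 11.5060

Bootstrap SE is the standard deviation of the 9 replicate variances.
Mean of replicates: (47.03 + 43.65 + 21.89 + 31.69 + 23.01 + 29.67 + 21.69 + 9.83 + 31.14) / 9 = 259.60000 / 9 = 28.84444
Sum of squared deviations: (+18.18556)² + (+14.80556)² + (−6.95444)² + (+2.84556)² + (−5.83444)² + (+0.82556)² + (−7.15444)² + (−19.01444)² + (+2.29556)² = 1059.10742
Variance = 1059.10742 / 8 = 132.38843
SE* = √132.38843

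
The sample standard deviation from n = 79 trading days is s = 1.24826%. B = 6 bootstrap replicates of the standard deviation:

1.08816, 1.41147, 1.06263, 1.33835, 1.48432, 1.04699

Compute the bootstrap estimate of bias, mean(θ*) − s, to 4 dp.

bias = −0.0096

mean(θ*) = (1.08816 + 1.41147 + 1.06263 + 1.33835 + 1.48432 + 1.04699) / 6 = 1.23865
bias = 1.23865 − 1.24826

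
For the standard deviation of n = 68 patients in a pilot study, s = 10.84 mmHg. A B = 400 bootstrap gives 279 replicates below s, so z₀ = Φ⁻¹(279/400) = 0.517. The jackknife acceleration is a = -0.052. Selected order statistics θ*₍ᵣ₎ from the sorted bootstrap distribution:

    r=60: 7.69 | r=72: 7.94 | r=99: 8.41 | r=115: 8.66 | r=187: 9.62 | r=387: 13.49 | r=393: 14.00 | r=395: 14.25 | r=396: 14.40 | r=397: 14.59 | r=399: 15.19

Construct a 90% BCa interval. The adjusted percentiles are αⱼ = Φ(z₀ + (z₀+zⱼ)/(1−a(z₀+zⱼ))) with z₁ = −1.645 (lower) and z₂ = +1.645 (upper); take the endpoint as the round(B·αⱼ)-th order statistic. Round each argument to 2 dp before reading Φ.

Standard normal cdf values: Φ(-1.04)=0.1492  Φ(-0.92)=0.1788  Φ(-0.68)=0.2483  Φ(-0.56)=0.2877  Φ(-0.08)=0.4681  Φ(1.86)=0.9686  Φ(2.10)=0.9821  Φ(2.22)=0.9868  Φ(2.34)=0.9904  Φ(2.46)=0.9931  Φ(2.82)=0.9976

(8.41, 14.59)

Lower: z₀ + z₁ = 0.517 + (-1.645) = -1.128; 1 − a(z₀+z₁) = 1 − (-0.052)(-1.128) = 0.9413; argument = 0.517 + (-1.128)/0.9413 = -0.6813 → -0.68.
α₁ = Φ(-0.68) = 0.2483; rank = round(400 × 0.2483) = 99; θ*₍99₎ = 8.41.
Upper: z₀ + z₂ = 2.162; 1 − a(z₀+z₂) = 1.1124; argument = 2.4605 → 2.46; α₂ = 0.9931; rank = 397; θ*₍397₎ = 14.59.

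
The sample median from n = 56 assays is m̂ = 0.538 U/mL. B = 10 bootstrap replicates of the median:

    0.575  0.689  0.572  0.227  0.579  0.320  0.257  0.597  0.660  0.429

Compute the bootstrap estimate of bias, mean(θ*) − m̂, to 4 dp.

mean(θ*) = (0.575 + 0.689 + 0.572 + 0.227 + 0.579 + 0.320 + 0.257 + 0.597 + 0.660 + 0.429) / 10 = 0.49050
bias = 0.49050 − 0.538

bias = −0.0475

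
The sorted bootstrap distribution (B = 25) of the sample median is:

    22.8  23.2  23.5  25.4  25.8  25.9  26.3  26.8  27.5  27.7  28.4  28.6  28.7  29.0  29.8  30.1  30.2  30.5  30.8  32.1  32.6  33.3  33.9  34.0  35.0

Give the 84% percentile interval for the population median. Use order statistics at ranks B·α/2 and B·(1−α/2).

(23.2, 33.9)

α = 0.16; lower rank = 25 × 0.080 = 2; upper rank = 25 × 0.920 = 23.
The 2nd smallest replicate is 23.2; the 23rd is 33.9.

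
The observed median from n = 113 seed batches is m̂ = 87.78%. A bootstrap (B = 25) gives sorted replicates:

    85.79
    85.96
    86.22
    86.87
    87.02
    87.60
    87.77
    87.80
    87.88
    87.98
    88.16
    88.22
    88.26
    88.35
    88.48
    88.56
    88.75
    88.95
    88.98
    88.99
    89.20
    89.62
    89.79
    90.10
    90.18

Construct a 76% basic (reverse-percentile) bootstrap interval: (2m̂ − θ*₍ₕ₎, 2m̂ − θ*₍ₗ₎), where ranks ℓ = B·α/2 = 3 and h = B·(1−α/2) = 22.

(85.94, 89.34)

Percentile endpoints at ranks 3 and 22: θ*₍3₎ = 86.22, θ*₍22₎ = 89.62.
Basic interval reflects these around m̂:
  lower = 2 × 87.78 − 89.62 = 85.94
  upper = 2 × 87.78 − 86.22 = 89.34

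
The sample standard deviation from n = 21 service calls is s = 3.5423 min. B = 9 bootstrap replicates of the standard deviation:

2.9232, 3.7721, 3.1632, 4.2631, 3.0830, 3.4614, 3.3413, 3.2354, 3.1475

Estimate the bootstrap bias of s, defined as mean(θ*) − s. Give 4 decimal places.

mean(θ*) = (2.9232 + 3.7721 + 3.1632 + 4.2631 + 3.0830 + 3.4614 + 3.3413 + 3.2354 + 3.1475) / 9 = 3.37669
bias = 3.37669 − 3.5423

bias = −0.1656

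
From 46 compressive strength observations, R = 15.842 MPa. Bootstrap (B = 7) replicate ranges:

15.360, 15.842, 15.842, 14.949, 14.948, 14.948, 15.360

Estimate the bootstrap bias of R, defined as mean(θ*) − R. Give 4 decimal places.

mean(θ*) = (15.360 + 15.842 + 15.842 + 14.949 + 14.948 + 14.948 + 15.360) / 7 = 15.32129
bias = 15.32129 − 15.842

bias = −0.5207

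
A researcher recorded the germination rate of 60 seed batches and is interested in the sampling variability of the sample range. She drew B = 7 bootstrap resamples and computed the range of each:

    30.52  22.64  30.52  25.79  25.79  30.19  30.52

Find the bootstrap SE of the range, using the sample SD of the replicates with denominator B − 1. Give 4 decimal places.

SE* = 3.2235

Bootstrap SE is the standard deviation of the 7 replicate ranges.
Mean of replicates: (30.52 + 22.64 + 30.52 + 25.79 + 25.79 + 30.19 + 30.52) / 7 = 195.97000 / 7 = 27.99571
Sum of squared deviations: (+2.52429)² + (−5.35571)² + (+2.52429)² + (−2.20571)² + (−2.20571)² + (+2.19429)² + (+2.52429)² = 62.34497
Variance = 62.34497 / 6 = 10.39083
SE* = √10.39083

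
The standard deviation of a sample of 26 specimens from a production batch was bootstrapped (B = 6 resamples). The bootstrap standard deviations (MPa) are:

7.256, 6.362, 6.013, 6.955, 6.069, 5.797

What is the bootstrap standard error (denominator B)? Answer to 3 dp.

Bootstrap SE is the standard deviation of the 6 replicate standard deviations.
Mean of replicates: (7.256 + 6.362 + 6.013 + 6.955 + 6.069 + 5.797) / 6 = 38.4520 / 6 = 6.4087
Sum of squared deviations: (+0.8473)² + (−0.0467)² + (−0.3957)² + (+0.5463)² + (−0.3397)² + (−0.6117)² = 1.6647
Variance = 1.6647 / 6 = 0.2774
SE* = √0.2774

SE* = 0.527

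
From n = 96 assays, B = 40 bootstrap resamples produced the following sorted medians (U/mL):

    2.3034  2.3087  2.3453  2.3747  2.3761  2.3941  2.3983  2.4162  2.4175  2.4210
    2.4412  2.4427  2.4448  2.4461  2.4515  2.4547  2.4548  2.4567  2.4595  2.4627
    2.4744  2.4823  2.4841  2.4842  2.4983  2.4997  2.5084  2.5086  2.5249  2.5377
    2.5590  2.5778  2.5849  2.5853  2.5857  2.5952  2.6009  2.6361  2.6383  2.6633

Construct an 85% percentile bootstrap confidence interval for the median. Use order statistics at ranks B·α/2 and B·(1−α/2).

α = 0.15; lower rank = 40 × 0.075 = 3; upper rank = 40 × 0.925 = 37.
The 3rd smallest replicate is 2.3453; the 37th is 2.6009.

(2.3453, 2.6009)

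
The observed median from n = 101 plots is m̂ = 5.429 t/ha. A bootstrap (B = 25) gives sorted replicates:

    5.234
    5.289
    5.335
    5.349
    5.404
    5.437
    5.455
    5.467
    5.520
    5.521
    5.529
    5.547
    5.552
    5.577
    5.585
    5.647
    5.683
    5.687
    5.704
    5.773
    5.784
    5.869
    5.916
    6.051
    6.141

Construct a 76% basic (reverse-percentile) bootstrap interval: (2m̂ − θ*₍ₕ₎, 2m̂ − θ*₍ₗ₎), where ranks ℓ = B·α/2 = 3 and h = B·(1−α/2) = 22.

(4.989, 5.523)

Percentile endpoints at ranks 3 and 22: θ*₍3₎ = 5.335, θ*₍22₎ = 5.869.
Basic interval reflects these around m̂:
  lower = 2 × 5.429 − 5.869 = 4.989
  upper = 2 × 5.429 − 5.335 = 5.523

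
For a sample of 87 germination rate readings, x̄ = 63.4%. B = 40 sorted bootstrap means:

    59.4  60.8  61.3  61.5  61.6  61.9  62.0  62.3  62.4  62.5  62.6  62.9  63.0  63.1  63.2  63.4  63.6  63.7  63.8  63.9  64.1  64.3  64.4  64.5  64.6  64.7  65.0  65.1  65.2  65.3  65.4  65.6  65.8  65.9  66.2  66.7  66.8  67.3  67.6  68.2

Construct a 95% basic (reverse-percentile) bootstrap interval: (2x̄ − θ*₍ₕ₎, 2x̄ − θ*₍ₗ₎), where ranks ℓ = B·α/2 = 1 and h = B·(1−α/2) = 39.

Percentile endpoints at ranks 1 and 39: θ*₍1₎ = 59.4, θ*₍39₎ = 67.6.
Basic interval reflects these around x̄:
  lower = 2 × 63.4 − 67.6 = 59.2
  upper = 2 × 63.4 − 59.4 = 67.4

(59.2, 67.4)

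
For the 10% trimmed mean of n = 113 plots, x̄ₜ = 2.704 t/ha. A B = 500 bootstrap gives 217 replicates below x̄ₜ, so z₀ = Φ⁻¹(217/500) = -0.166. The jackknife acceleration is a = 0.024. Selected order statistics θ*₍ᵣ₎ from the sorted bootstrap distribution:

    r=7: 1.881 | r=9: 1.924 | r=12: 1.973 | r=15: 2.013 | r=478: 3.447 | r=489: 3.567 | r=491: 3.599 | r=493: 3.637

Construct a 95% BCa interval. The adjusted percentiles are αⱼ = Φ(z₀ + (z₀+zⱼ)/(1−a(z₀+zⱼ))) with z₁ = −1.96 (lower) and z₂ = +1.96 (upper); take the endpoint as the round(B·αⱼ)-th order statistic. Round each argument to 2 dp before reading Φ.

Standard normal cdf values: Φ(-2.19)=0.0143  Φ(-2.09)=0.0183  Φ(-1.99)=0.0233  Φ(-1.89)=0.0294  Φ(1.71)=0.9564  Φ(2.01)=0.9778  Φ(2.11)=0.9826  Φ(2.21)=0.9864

(1.881, 3.447)

Lower: z₀ + z₁ = -0.166 + (-1.960) = -2.126; 1 − a(z₀+z₁) = 1 − (0.024)(-2.126) = 1.0510; argument = -0.166 + (-2.126)/1.0510 = -2.1888 → -2.19.
α₁ = Φ(-2.19) = 0.0143; rank = round(500 × 0.0143) = 7; θ*₍7₎ = 1.881.
Upper: z₀ + z₂ = 1.794; 1 − a(z₀+z₂) = 0.9569; argument = 1.7087 → 1.71; α₂ = 0.9564; rank = 478; θ*₍478₎ = 3.447.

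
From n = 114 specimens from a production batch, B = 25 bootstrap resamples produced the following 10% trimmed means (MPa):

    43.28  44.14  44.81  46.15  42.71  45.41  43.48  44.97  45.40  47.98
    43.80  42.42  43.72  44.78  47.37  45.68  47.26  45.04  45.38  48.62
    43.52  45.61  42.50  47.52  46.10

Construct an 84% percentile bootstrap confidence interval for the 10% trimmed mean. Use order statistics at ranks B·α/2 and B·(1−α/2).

(42.50, 47.52)

Sorted replicates: 42.42, 42.50, 42.71, 43.28, 43.48, 43.52, 43.72, 43.80, 44.14, 44.78, 44.81, 44.97, 45.04, 45.38, 45.40, 45.41, 45.61, 45.68, 46.10, 46.15, 47.26, 47.37, 47.52, 47.98, 48.62
α = 0.16; lower rank = 25 × 0.080 = 2; upper rank = 25 × 0.920 = 23.
The 2nd smallest replicate is 42.50; the 23rd is 47.52.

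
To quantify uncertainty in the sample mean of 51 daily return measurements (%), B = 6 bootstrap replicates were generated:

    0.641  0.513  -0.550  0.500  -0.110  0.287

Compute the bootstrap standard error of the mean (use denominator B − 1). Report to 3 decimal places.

SE* = 0.458

Bootstrap SE is the standard deviation of the 6 replicate means.
Mean of replicates: (0.641 + 0.513 + (-0.550) + 0.500 + (-0.110) + 0.287) / 6 = 1.2810 / 6 = 0.2135
Sum of squared deviations: (+0.4275)² + (+0.2995)² + (−0.7635)² + (+0.2865)² + (−0.3235)² + (+0.0735)² = 1.0475
Variance = 1.0475 / 5 = 0.2095
SE* = √0.2095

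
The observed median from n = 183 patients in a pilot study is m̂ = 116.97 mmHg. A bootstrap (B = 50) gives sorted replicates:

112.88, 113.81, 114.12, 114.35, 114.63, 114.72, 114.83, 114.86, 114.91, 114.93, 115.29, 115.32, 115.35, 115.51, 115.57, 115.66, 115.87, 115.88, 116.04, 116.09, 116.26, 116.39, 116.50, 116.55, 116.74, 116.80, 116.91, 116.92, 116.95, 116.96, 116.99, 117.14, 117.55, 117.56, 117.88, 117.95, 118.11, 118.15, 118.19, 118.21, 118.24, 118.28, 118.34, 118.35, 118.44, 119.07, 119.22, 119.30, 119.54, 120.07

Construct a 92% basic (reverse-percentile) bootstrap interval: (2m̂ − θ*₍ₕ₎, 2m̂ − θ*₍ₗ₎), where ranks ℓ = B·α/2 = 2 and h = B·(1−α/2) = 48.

Percentile endpoints at ranks 2 and 48: θ*₍2₎ = 113.81, θ*₍48₎ = 119.30.
Basic interval reflects these around m̂:
  lower = 2 × 116.97 − 119.30 = 114.64
  upper = 2 × 116.97 − 113.81 = 120.13

(114.64, 120.13)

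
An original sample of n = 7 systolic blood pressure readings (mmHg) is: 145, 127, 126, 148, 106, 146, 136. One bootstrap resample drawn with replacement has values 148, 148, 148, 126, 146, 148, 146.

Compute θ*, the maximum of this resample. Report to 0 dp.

θ* = 148

Maximum = 148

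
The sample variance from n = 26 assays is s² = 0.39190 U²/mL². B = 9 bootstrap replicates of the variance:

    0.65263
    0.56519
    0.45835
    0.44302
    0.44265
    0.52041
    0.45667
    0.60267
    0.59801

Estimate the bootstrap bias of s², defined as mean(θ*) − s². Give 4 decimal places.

mean(θ*) = (0.65263 + 0.56519 + 0.45835 + 0.44302 + 0.44265 + 0.52041 + 0.45667 + 0.60267 + 0.59801) / 9 = 0.52662
bias = 0.52662 − 0.39190

bias = +0.1347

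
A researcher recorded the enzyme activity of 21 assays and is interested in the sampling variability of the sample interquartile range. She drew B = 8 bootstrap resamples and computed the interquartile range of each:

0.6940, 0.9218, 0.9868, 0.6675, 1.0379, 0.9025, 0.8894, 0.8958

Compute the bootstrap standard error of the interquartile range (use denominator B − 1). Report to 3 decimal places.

SE* = 0.130

Bootstrap SE is the standard deviation of the 8 replicate interquartile ranges.
Mean of replicates: (0.6940 + 0.9218 + 0.9868 + 0.6675 + 1.0379 + 0.9025 + 0.8894 + 0.8958) / 8 = 6.99570 / 8 = 0.87446
Sum of squared deviations: (−0.18046)² + (+0.04734)² + (+0.11234)² + (−0.20696)² + (+0.16344)² + (+0.02804)² + (+0.01494)² + (+0.02134)² = 0.11844
Variance = 0.11844 / 7 = 0.01692
SE* = √0.01692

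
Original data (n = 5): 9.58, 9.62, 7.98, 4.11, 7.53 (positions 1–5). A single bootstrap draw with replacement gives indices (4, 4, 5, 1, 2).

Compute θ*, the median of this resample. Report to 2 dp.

θ* = 7.53

Resample values: 4.11, 4.11, 7.53, 9.58, 9.62.
Sorted: 4.11, 4.11, 7.53, 9.58, 9.62
Median = middle value = 7.53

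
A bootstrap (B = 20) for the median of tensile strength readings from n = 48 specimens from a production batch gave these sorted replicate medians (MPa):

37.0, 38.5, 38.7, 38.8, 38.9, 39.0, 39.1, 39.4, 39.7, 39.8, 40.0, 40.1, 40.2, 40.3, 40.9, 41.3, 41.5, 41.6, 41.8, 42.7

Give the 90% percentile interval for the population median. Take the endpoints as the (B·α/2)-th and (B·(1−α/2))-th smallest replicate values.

(37.0, 41.8)

α = 0.10; lower rank = 20 × 0.050 = 1; upper rank = 20 × 0.950 = 19.
The 1st smallest replicate is 37.0; the 19th is 41.8.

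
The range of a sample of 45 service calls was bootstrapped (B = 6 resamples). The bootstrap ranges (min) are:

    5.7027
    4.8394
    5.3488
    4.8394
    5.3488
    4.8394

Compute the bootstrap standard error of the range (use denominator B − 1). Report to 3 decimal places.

SE* = 0.367

Bootstrap SE is the standard deviation of the 6 replicate ranges.
Mean of replicates: (5.7027 + 4.8394 + 5.3488 + 4.8394 + 5.3488 + 4.8394) / 6 = 30.91850 / 6 = 5.15308
Sum of squared deviations: (+0.54962)² + (−0.31368)² + (+0.19572)² + (−0.31368)² + (+0.19572)² + (−0.31368)² = 0.67388
Variance = 0.67388 / 5 = 0.13478
SE* = √0.13478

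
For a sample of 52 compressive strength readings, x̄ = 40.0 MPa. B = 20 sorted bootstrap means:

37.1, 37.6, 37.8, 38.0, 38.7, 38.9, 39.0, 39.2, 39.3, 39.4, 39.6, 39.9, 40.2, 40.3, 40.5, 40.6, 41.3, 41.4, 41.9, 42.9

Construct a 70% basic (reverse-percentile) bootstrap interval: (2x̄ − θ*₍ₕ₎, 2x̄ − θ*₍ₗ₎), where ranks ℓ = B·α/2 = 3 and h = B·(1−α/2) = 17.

Percentile endpoints at ranks 3 and 17: θ*₍3₎ = 37.8, θ*₍17₎ = 41.3.
Basic interval reflects these around x̄:
  lower = 2 × 40.0 − 41.3 = 38.7
  upper = 2 × 40.0 − 37.8 = 42.2

(38.7, 42.2)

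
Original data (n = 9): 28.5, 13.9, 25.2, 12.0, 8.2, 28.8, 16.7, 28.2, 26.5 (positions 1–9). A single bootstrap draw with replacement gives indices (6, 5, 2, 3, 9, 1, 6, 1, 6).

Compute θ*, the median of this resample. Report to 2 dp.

Resample values: 28.8, 8.2, 13.9, 25.2, 26.5, 28.5, 28.8, 28.5, 28.8.
Sorted: 8.2, 13.9, 25.2, 26.5, 28.5, 28.5, 28.8, 28.8, 28.8
Median = middle value = 28.50

θ* = 28.50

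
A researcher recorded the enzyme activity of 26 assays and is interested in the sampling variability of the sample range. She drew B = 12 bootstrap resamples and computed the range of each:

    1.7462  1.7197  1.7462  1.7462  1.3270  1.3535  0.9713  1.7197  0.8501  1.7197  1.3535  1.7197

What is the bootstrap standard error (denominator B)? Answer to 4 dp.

Bootstrap SE is the standard deviation of the 12 replicate ranges.
Mean of replicates: (1.7462 + 1.7197 + 1.7462 + 1.7462 + 1.3270 + 1.3535 + 0.9713 + 1.7197 + 0.8501 + 1.7197 + 1.3535 + 1.7197) / 12 = 17.97280 / 12 = 1.49773
Sum of squared deviations: (+0.24847)² + (+0.22197)² + (+0.24847)² + (+0.24847)² + (−0.17073)² + (−0.14423)² + (−0.52643)² + (+0.22197)² + (−0.64763)² + (+0.22197)² + (−0.14423)² + (+0.22197)² = 1.14960
Variance = 1.14960 / 12 = 0.09580
SE* = √0.09580

SE* = 0.3095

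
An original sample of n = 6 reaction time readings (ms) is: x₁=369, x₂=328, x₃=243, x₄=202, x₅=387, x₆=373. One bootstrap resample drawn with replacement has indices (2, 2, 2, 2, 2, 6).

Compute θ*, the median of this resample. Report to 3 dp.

θ* = 328.000

Resample values: 328, 328, 328, 328, 328, 373.
Sorted: 328, 328, 328, 328, 328, 373
Median = average of the two middle values = 328.000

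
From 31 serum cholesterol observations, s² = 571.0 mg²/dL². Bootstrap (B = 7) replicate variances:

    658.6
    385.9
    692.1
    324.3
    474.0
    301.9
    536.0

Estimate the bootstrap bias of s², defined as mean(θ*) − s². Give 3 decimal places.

bias = −89.171

mean(θ*) = (658.6 + 385.9 + 692.1 + 324.3 + 474.0 + 301.9 + 536.0) / 7 = 481.8286
bias = 481.8286 − 571.0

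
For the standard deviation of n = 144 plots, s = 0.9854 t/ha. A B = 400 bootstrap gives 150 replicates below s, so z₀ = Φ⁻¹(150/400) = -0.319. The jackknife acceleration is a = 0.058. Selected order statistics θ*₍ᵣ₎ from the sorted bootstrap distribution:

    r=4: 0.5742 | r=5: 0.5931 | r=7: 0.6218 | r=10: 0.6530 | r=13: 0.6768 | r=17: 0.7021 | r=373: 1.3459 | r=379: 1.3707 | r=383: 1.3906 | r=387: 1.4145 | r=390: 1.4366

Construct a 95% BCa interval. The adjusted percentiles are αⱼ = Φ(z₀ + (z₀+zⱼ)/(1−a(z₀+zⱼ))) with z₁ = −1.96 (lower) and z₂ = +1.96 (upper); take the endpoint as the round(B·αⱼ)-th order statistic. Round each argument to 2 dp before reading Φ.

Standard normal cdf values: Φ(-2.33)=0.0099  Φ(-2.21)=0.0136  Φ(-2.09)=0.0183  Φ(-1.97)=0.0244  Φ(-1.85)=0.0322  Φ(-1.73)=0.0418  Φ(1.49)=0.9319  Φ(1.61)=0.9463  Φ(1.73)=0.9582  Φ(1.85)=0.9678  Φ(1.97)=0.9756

Lower: z₀ + z₁ = -0.319 + (-1.960) = -2.279; 1 − a(z₀+z₁) = 1 − (0.058)(-2.279) = 1.1322; argument = -0.319 + (-2.279)/1.1322 = -2.3319 → -2.33.
α₁ = Φ(-2.33) = 0.0099; rank = round(400 × 0.0099) = 4; θ*₍4₎ = 0.5742.
Upper: z₀ + z₂ = 1.641; 1 − a(z₀+z₂) = 0.9048; argument = 1.4946 → 1.49; α₂ = 0.9319; rank = 373; θ*₍373₎ = 1.3459.

(0.5742, 1.3459)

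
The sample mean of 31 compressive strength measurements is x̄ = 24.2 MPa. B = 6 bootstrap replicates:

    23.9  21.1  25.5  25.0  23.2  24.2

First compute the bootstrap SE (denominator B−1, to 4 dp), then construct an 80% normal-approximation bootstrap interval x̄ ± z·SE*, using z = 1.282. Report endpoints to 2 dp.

Mean of replicates = 23.8167; sum of squared deviations = 12.1483; SE* = √(12.1483/5) = 1.5587
Margin = 1.282 × 1.5587 = 1.998
Interval: 24.2 ± 1.998

(22.20, 26.20)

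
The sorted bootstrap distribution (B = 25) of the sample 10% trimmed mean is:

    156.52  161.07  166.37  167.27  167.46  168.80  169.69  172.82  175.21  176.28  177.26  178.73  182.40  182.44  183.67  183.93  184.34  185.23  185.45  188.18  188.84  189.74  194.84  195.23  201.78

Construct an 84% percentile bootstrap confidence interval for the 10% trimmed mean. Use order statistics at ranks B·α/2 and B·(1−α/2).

α = 0.16; lower rank = 25 × 0.080 = 2; upper rank = 25 × 0.920 = 23.
The 2nd smallest replicate is 161.07; the 23rd is 194.84.

(161.07, 194.84)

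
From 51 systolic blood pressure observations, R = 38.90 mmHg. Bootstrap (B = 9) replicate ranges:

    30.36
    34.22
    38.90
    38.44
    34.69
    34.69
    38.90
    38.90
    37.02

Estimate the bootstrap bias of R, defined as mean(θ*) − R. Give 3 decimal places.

bias = −2.664

mean(θ*) = (30.36 + 34.22 + 38.90 + 38.44 + 34.69 + 34.69 + 38.90 + 38.90 + 37.02) / 9 = 36.2356
bias = 36.2356 − 38.90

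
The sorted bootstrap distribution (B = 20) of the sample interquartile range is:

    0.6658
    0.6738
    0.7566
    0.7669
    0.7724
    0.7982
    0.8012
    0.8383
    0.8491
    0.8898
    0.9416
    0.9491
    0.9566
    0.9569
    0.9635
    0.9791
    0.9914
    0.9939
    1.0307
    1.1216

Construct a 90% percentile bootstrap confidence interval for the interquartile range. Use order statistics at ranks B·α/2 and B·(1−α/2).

α = 0.10; lower rank = 20 × 0.050 = 1; upper rank = 20 × 0.950 = 19.
The 1st smallest replicate is 0.6658; the 19th is 1.0307.

(0.6658, 1.0307)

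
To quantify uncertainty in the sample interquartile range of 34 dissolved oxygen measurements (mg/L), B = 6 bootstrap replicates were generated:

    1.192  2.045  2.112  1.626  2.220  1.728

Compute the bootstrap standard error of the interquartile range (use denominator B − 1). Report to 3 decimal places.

SE* = 0.384

Bootstrap SE is the standard deviation of the 6 replicate interquartile ranges.
Mean of replicates: (1.192 + 2.045 + 2.112 + 1.626 + 2.220 + 1.728) / 6 = 10.9230 / 6 = 1.8205
Sum of squared deviations: (−0.6285)² + (+0.2245)² + (+0.2915)² + (−0.1945)² + (+0.3995)² + (−0.0925)² = 0.7364
Variance = 0.7364 / 5 = 0.1473
SE* = √0.1473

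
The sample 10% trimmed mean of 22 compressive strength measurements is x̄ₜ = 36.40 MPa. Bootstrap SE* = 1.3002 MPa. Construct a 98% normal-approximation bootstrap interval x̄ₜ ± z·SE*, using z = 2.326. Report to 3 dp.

(33.376, 39.424)

Margin = 2.326 × 1.3002 = 3.0243
Interval: 36.40 ± 3.0243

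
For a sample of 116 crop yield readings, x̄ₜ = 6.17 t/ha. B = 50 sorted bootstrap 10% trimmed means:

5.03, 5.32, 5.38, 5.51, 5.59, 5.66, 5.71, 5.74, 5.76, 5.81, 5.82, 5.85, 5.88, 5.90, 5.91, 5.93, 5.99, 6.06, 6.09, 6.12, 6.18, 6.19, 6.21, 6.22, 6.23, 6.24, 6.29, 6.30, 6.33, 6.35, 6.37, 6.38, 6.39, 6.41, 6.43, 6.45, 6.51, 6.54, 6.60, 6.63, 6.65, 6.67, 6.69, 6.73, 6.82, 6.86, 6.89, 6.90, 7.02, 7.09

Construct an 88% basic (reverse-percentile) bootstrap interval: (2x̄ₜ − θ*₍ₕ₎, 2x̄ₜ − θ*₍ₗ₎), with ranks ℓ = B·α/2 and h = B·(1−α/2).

Percentile endpoints at ranks 3 and 47: θ*₍3₎ = 5.38, θ*₍47₎ = 6.89.
Basic interval reflects these around x̄ₜ:
  lower = 2 × 6.17 − 6.89 = 5.45
  upper = 2 × 6.17 − 5.38 = 6.96

(5.45, 6.96)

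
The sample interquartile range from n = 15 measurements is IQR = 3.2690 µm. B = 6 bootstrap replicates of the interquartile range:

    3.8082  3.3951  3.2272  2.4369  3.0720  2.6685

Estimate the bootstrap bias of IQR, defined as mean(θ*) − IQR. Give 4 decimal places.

mean(θ*) = (3.8082 + 3.3951 + 3.2272 + 2.4369 + 3.0720 + 2.6685) / 6 = 3.10132
bias = 3.10132 − 3.2690

bias = −0.1677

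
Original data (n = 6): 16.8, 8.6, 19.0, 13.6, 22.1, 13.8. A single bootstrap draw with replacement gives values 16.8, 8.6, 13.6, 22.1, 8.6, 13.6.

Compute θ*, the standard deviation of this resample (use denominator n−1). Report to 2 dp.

θ* = 5.14

Mean = 13.8833; sum of squared deviations = 132.0083
s² = 132.0083 / 5 = 26.4017
s = √26.4017 = 5.14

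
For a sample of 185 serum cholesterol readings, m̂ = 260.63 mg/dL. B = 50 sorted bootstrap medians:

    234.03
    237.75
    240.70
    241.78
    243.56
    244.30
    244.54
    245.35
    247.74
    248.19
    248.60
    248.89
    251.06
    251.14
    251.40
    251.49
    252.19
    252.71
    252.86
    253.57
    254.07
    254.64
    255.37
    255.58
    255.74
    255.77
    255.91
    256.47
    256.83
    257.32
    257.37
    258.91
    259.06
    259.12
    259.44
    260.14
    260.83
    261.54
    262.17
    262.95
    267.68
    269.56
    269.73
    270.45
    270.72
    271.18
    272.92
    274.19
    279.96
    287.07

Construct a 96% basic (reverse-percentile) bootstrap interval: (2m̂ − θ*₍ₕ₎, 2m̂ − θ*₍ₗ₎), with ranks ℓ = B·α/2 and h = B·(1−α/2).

Percentile endpoints at ranks 1 and 49: θ*₍1₎ = 234.03, θ*₍49₎ = 279.96.
Basic interval reflects these around m̂:
  lower = 2 × 260.63 − 279.96 = 241.30
  upper = 2 × 260.63 − 234.03 = 287.23

(241.30, 287.23)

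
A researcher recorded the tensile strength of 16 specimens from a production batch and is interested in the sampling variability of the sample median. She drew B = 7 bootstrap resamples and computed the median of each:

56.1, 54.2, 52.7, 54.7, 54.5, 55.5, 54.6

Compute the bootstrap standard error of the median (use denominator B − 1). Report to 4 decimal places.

SE* = 1.0684

Bootstrap SE is the standard deviation of the 7 replicate medians.
Mean of replicates: (56.1 + 54.2 + 52.7 + 54.7 + 54.5 + 55.5 + 54.6) / 7 = 382.30000 / 7 = 54.61429
Sum of squared deviations: (+1.48571)² + (−0.41429)² + (−1.91429)² + (+0.08571)² + (−0.11429)² + (+0.88571)² + (−0.01429)² = 6.84857
Variance = 6.84857 / 6 = 1.14143
SE* = √1.14143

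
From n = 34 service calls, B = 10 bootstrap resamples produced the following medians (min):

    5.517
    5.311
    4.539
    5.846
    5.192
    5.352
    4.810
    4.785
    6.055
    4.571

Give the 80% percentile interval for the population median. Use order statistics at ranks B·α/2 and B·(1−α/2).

(4.539, 5.846)

Sorted replicates: 4.539, 4.571, 4.785, 4.810, 5.192, 5.311, 5.352, 5.517, 5.846, 6.055
α = 0.20; lower rank = 10 × 0.100 = 1; upper rank = 10 × 0.900 = 9.
The 1st smallest replicate is 4.539; the 9th is 5.846.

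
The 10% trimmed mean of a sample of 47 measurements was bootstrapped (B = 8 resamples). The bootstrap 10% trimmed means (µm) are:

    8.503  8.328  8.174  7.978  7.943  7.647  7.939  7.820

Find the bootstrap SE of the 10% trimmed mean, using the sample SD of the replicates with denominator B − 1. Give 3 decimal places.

Bootstrap SE is the standard deviation of the 8 replicate 10% trimmed means.
Mean of replicates: (8.503 + 8.328 + 8.174 + 7.978 + 7.943 + 7.647 + 7.939 + 7.820) / 8 = 64.3320 / 8 = 8.0415
Sum of squared deviations: (+0.4615)² + (+0.2865)² + (+0.1325)² + (−0.0635)² + (−0.0985)² + (−0.3945)² + (−0.1025)² + (−0.2215)² = 0.5416
Variance = 0.5416 / 7 = 0.0774
SE* = √0.0774

SE* = 0.278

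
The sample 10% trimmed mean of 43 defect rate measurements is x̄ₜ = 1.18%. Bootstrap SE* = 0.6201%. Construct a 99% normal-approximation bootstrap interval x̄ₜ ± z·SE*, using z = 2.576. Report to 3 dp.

Margin = 2.576 × 0.6201 = 1.5974
Interval: 1.18 ± 1.5974

(-0.417, 2.777)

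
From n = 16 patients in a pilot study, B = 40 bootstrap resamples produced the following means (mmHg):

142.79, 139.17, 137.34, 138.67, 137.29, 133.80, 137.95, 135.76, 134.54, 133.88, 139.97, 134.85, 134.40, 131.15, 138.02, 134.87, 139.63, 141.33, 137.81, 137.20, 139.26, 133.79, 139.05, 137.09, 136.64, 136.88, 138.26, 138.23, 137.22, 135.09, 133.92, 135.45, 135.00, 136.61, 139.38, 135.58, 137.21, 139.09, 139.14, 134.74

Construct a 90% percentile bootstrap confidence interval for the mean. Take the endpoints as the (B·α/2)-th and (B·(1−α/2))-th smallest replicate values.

(133.79, 139.97)

Sorted replicates: 131.15, 133.79, 133.80, 133.88, 133.92, 134.40, 134.54, 134.74, 134.85, 134.87, 135.00, 135.09, 135.45, 135.58, 135.76, 136.61, 136.64, 136.88, 137.09, 137.20, 137.21, 137.22, 137.29, 137.34, 137.81, 137.95, 138.02, 138.23, 138.26, 138.67, 139.05, 139.09, 139.14, 139.17, 139.26, 139.38, 139.63, 139.97, 141.33, 142.79
α = 0.10; lower rank = 40 × 0.050 = 2; upper rank = 40 × 0.950 = 38.
The 2nd smallest replicate is 133.79; the 38th is 139.97.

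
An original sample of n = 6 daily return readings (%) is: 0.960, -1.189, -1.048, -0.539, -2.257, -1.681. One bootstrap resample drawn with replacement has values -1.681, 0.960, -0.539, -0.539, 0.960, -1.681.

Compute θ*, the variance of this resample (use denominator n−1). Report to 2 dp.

θ* = 1.40

Mean = -0.4200; sum of squared deviations = 7.0174
s² = 7.0174 / 5 = 1.4035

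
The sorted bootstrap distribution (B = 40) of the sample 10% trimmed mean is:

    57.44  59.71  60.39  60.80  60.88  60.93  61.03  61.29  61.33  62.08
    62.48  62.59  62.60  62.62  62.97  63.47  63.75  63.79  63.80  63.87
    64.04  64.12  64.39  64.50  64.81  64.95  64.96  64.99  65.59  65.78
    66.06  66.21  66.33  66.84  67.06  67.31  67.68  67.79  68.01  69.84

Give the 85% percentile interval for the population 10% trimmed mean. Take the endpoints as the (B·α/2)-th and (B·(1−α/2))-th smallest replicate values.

α = 0.15; lower rank = 40 × 0.075 = 3; upper rank = 40 × 0.925 = 37.
The 3rd smallest replicate is 60.39; the 37th is 67.68.

(60.39, 67.68)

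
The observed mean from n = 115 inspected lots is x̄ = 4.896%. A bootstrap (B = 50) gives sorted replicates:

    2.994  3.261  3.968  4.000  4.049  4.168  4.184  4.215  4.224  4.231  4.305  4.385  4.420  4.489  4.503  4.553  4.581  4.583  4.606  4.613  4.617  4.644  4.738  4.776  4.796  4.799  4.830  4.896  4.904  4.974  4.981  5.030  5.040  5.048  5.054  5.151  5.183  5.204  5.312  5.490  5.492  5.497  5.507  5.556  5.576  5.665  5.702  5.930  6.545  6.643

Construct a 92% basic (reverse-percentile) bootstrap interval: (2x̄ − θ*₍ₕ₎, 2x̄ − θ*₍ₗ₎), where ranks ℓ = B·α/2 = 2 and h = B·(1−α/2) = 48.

Percentile endpoints at ranks 2 and 48: θ*₍2₎ = 3.261, θ*₍48₎ = 5.930.
Basic interval reflects these around x̄:
  lower = 2 × 4.896 − 5.930 = 3.862
  upper = 2 × 4.896 − 3.261 = 6.531

(3.862, 6.531)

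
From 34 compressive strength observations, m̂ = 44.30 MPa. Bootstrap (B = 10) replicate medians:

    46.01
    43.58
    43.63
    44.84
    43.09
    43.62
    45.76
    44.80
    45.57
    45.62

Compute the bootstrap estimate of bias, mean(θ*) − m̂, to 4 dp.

bias = +0.3520

mean(θ*) = (46.01 + 43.58 + 43.63 + 44.84 + 43.09 + 43.62 + 45.76 + 44.80 + 45.57 + 45.62) / 10 = 44.65200
bias = 44.65200 − 44.30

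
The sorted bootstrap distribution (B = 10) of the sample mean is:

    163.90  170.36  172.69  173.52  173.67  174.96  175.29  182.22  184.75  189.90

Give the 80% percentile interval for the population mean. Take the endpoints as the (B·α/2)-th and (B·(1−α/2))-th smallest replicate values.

(163.90, 184.75)

α = 0.20; lower rank = 10 × 0.100 = 1; upper rank = 10 × 0.900 = 9.
The 1st smallest replicate is 163.90; the 9th is 184.75.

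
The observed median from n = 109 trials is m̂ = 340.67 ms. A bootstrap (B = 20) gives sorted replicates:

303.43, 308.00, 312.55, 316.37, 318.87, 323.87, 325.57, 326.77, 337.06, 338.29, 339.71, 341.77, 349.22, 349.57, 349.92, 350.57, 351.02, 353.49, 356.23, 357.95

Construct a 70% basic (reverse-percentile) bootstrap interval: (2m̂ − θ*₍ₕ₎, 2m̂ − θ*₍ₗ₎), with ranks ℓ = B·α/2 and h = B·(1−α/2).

(330.32, 368.79)

Percentile endpoints at ranks 3 and 17: θ*₍3₎ = 312.55, θ*₍17₎ = 351.02.
Basic interval reflects these around m̂:
  lower = 2 × 340.67 − 351.02 = 330.32
  upper = 2 × 340.67 − 312.55 = 368.79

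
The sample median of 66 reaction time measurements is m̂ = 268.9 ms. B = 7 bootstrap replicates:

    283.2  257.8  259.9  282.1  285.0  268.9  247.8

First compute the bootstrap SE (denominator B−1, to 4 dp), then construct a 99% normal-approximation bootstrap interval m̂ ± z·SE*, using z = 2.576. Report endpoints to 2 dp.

(231.18, 306.62)

Mean of replicates = 269.2429; sum of squared deviations = 1286.5371; SE* = √(1286.5371/6) = 14.6432
Margin = 2.576 × 14.6432 = 37.721
Interval: 268.9 ± 37.721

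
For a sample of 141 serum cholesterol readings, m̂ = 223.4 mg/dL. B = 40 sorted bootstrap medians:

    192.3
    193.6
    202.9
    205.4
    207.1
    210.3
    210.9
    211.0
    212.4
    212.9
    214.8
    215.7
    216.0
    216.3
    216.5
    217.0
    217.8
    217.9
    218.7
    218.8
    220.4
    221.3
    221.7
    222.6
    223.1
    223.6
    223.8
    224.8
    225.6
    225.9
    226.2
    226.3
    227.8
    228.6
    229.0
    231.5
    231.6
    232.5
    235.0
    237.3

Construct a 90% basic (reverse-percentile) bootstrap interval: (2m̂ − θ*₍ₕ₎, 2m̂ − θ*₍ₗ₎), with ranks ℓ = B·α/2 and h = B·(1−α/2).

(214.3, 253.2)

Percentile endpoints at ranks 2 and 38: θ*₍2₎ = 193.6, θ*₍38₎ = 232.5.
Basic interval reflects these around m̂:
  lower = 2 × 223.4 − 232.5 = 214.3
  upper = 2 × 223.4 − 193.6 = 253.2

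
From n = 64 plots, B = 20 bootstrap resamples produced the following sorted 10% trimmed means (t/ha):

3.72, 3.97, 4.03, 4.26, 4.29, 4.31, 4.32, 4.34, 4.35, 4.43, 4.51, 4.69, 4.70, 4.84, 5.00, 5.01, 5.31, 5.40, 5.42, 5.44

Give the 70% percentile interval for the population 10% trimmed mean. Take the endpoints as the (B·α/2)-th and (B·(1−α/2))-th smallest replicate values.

α = 0.30; lower rank = 20 × 0.150 = 3; upper rank = 20 × 0.850 = 17.
The 3rd smallest replicate is 4.03; the 17th is 5.31.

(4.03, 5.31)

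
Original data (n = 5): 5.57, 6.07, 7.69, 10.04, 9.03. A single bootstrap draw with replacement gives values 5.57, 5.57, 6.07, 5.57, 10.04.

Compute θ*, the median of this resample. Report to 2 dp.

θ* = 5.57

Sorted: 5.57, 5.57, 5.57, 6.07, 10.04
Median = middle value = 5.57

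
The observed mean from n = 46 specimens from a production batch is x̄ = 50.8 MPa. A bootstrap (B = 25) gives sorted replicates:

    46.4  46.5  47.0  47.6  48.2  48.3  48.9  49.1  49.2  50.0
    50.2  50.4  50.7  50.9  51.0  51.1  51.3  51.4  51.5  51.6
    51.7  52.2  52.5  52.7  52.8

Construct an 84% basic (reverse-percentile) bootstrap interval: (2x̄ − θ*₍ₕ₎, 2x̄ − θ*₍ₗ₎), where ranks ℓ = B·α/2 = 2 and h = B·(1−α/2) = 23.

Percentile endpoints at ranks 2 and 23: θ*₍2₎ = 46.5, θ*₍23₎ = 52.5.
Basic interval reflects these around x̄:
  lower = 2 × 50.8 − 52.5 = 49.1
  upper = 2 × 50.8 − 46.5 = 55.1

(49.1, 55.1)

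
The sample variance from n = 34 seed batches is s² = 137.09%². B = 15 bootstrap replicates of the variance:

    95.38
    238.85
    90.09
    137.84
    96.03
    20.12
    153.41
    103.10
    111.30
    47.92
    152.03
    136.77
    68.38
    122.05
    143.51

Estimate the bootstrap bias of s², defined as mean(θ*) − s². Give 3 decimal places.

mean(θ*) = (95.38 + 238.85 + 90.09 + 137.84 + 96.03 + 20.12 + 153.41 + 103.10 + 111.30 + 47.92 + 152.03 + 136.77 + 68.38 + 122.05 + 143.51) / 15 = 114.4520
bias = 114.4520 − 137.09

bias = −22.638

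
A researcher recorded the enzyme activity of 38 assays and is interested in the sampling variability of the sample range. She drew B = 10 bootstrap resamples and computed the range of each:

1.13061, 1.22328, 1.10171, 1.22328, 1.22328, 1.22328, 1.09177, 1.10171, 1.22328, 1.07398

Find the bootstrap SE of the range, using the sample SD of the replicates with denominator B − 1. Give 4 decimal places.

SE* = 0.0664

Bootstrap SE is the standard deviation of the 10 replicate ranges.
Mean of replicates: (1.13061 + 1.22328 + 1.10171 + 1.22328 + 1.22328 + 1.22328 + 1.09177 + 1.10171 + 1.22328 + 1.07398) / 10 = 11.616180 / 10 = 1.161618
Sum of squared deviations: (−0.031008)² + (+0.061662)² + (−0.059908)² + (+0.061662)² + (+0.061662)² + (+0.061662)² + (−0.069848)² + (−0.059908)² + (+0.061662)² + (−0.087638)² = 0.039710
Variance = 0.039710 / 9 = 0.004412
SE* = √0.004412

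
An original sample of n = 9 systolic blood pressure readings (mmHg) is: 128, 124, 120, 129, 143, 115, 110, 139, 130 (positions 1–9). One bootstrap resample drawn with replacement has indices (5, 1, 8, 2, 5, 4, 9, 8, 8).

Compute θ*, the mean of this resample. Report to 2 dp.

θ* = 134.89

Resample values: 143, 128, 139, 124, 143, 129, 130, 139, 139.
Mean = (143 + 128 + 139 + 124 + 143 + 129 + 130 + 139 + 139) / 9 = 1214.0 / 9 = 134.89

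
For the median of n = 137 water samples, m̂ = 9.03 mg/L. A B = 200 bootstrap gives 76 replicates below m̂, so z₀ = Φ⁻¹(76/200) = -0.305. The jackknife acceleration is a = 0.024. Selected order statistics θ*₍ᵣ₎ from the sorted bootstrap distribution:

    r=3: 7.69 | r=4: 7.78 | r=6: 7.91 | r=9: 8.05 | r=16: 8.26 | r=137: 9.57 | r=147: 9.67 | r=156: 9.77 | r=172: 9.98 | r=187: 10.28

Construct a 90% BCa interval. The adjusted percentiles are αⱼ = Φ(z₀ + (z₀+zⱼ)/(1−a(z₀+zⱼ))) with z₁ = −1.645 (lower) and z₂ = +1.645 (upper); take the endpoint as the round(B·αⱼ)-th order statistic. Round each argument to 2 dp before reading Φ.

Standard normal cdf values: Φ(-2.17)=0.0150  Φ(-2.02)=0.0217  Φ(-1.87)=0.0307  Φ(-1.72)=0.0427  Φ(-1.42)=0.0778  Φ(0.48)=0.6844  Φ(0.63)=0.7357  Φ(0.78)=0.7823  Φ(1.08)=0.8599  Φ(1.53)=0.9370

(7.69, 9.98)

Lower: z₀ + z₁ = -0.305 + (-1.645) = -1.950; 1 − a(z₀+z₁) = 1 − (0.024)(-1.950) = 1.0468; argument = -0.305 + (-1.950)/1.0468 = -2.1678 → -2.17.
α₁ = Φ(-2.17) = 0.0150; rank = round(200 × 0.0150) = 3; θ*₍3₎ = 7.69.
Upper: z₀ + z₂ = 1.340; 1 − a(z₀+z₂) = 0.9678; argument = 1.0795 → 1.08; α₂ = 0.8599; rank = 172; θ*₍172₎ = 9.98.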